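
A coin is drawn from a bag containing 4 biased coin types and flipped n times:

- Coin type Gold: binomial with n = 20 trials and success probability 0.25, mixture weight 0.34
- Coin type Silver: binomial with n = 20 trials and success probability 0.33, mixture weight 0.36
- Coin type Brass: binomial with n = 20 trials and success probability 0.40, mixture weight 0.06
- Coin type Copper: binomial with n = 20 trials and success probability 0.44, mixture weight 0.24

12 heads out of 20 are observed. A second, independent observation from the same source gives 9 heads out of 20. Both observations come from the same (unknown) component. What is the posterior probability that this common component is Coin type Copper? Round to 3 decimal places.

Apply Bayes' rule: the posterior for each component is proportional to its prior times its likelihood at x.
Since both observations come from the same component, the likelihood for component k is f_k(x₁)·f_k(x₂).
  p_Gold = [C(20,12)·0.25^12·0.75^8 = 125970·5.96046e-08·0.100113 = 0.000751688] × [0.0270608] = 2.03412e-05
  p_Silver = [C(20,12)·0.33^12·0.67^8 = 125970·1.66789e-06·0.0406068 = 0.00853165] × [0.0952038] = 0.000812245
  p_Brass = [C(20,12)·0.40^12·0.60^8 = 125970·1.67772e-05·0.0167962 = 0.0354974] × [0.159738] = 0.00567031
  p_Copper = [C(20,12)·0.44^12·0.56^8 = 125970·5.26541e-05·0.00967173 = 0.064151] × [0.176339] = 0.0113123
Prior × likelihood for each component:
  w_Gold·p_Gold = 0.34 × 2.03412e-05 = 6.91602e-06
  w_Silver·p_Silver = 0.36 × 0.000812245 = 0.000292408
  w_Brass·p_Brass = 0.06 × 0.00567031 = 0.000340218
  w_Copper·p_Copper = 0.24 × 0.0113123 = 0.00271496
Marginal: 6.91602e-06 + 0.000292408 + 0.000340218 + 0.00271496 = 0.0033545
So the posterior for Coin type Copper is 0.00271496 / 0.0033545 ≈ 0.809.

0.809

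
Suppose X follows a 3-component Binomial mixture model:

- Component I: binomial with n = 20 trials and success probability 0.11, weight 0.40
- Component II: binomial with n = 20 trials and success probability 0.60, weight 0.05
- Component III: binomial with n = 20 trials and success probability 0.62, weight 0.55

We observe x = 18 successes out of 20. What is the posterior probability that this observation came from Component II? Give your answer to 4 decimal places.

0.0529

The responsibility of component k is π_k f_k(x) divided by Σ_j π_j f_j(x).
Evaluate each component's likelihood at the observed value:
  f_I = 8.36762e-16
  f_II = 0.00308742
  f_III = 0.00502772
Unnormalised posteriors:
  π_I·f_I = 0.40 × 8.36762e-16 = 3.34705e-16
  π_II·f_II = 0.05 × 0.00308742 = 0.000154371
  π_III·f_III = 0.55 × 0.00502772 = 0.00276525
Denominator: 3.34705e-16 + 0.000154371 + 0.00276525 = 0.00291962
So the posterior for Component II is 0.000154371 / 0.00291962 ≈ 0.0529.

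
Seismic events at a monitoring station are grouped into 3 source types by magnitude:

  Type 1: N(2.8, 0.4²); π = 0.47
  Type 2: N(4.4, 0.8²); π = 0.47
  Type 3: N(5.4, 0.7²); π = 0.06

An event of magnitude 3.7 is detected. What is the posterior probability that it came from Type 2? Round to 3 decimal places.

0.804

P(component k | x) = P(Z=k)·f_k(x) / marginal(x), where marginal(x) = Σ_j P(Z=j)·f_j(x).
Evaluate each component's likelihood at the observed value:
  p_1 = (1/(0.4·√(2π)))·exp(−(3.7−2.8)²/(2·0.4²)) = 0.997356·exp(-2.53125) = 0.0793491
  p_2 = (1/(0.8·√(2π)))·exp(−(3.7−4.4)²/(2·0.8²)) = 0.498678·exp(-0.38281) = 0.340069
  p_3 = (1/(0.7·√(2π)))·exp(−(3.7−5.4)²/(2·0.7²)) = 0.569918·exp(-2.94898) = 0.0298598
Multiply by the mixture weights:
  P(Z=1)·p_1 = 0.47 × 0.0793491 = 0.0372941
  P(Z=2)·p_2 = 0.47 × 0.340069 = 0.159832
  P(Z=3)·p_3 = 0.06 × 0.0298598 = 0.00179159
Normaliser: 0.0372941 + 0.159832 + 0.00179159 = 0.198918
So the posterior for Type 2 is 0.159832 / 0.198918 ≈ 0.804.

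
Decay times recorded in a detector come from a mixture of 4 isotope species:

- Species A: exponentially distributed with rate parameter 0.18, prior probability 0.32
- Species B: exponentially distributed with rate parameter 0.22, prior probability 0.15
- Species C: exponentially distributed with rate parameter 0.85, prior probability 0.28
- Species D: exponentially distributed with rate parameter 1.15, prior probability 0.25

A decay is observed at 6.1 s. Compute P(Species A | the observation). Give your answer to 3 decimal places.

0.653

Apply Bayes' rule: the posterior for each component is proportional to its prior times its likelihood at x.
Evaluate each component's likelihood at the observed value:
  p_A = 0.0600367
  p_B = 0.057491
  p_C = 0.00475995
  p_D = 0.00103305
Multiply by the mixture weights:
  P(Z=A)·p_A = 0.32 × 0.0600367 = 0.0192118
  P(Z=B)·p_B = 0.15 × 0.057491 = 0.00862364
  P(Z=C)·p_C = 0.28 × 0.00475995 = 0.00133278
  P(Z=D)·p_D = 0.25 × 0.00103305 = 0.000258263
Sum: 0.0192118 + 0.00862364 + 0.00133278 + 0.000258263 = 0.0294264
P(Species A | 6.1 s) ≈ 0.653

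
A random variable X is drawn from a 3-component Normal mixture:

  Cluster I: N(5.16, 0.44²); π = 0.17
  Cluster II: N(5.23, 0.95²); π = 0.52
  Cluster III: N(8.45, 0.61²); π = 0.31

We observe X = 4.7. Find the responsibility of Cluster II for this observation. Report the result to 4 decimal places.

Posterior ∝ prior × likelihood, so P(k | x) ∝ w_k f_k(x); normalise over all components.
Normal densities:
  L_I = 0.524954
  L_II = 0.359418
  L_III = 4.06532e-09
Unnormalised posteriors:
  w_I·L_I = 0.17 × 0.524954 = 0.0892421
  w_II·L_II = 0.52 × 0.359418 = 0.186897
  w_III·L_III = 0.31 × 4.06532e-09 = 1.26025e-09
Sum: 0.0892421 + 0.186897 + 1.26025e-09 = 0.27614
So the posterior for Cluster II is 0.186897 / 0.27614 ≈ 0.6768.

0.6768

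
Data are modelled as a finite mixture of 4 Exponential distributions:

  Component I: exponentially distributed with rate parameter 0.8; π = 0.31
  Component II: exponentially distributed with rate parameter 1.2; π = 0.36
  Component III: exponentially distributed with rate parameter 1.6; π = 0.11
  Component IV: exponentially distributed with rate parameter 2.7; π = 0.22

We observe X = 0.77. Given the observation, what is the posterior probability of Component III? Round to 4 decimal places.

The responsibility of component k is π_k f_k(x) divided by Σ_j π_j f_j(x).
Evaluate each component's likelihood at the observed value:
  f_I = 0.43208
  f_II = 0.476314
  f_III = 0.466734
  f_IV = 0.337649
Prior × likelihood for each component:
  π_I·f_I = 0.31 × 0.43208 = 0.133945
  π_II·f_II = 0.36 × 0.476314 = 0.171473
  π_III·f_III = 0.11 × 0.466734 = 0.0513407
  π_IV·f_IV = 0.22 × 0.337649 = 0.0742828
Normaliser: 0.133945 + 0.171473 + 0.0513407 + 0.0742828 = 0.431041
Responsibility of Component III: 0.0513407 / 0.431041 ≈ 0.1191

0.1191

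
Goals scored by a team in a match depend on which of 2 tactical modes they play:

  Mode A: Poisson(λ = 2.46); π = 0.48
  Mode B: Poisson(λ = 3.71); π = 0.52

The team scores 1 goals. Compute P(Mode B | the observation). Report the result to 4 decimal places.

The responsibility of component k is P(Z=k) f_k(x) divided by Σ_j P(Z=j) f_j(x).
Component likelihoods at x = 1 goals:
  p_A = 0.21017
  p_B = 0.0908116
Weight by the priors:
  P(Z=A)·p_A = 0.48 × 0.21017 = 0.100882
  P(Z=B)·p_B = 0.52 × 0.0908116 = 0.047222
Normaliser: 0.100882 + 0.047222 = 0.148104
Responsibility of Mode B: 0.047222 / 0.148104 ≈ 0.3188

0.3188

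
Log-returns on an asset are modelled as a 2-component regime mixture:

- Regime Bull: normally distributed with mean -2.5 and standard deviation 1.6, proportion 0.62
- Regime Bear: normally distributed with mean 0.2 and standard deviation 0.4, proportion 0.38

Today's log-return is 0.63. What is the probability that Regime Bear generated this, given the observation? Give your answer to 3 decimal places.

0.903

Apply Bayes' rule: the posterior for each component is proportional to its prior times its likelihood at x.
Evaluate each component's likelihood at the observed value:
  L_Bull = (1/(1.6·√(2π)))·exp(−(0.63−-2.5)²/(2·1.6²)) = 0.249339·exp(-1.91346) = 0.0367948
  L_Bear = (1/(0.4·√(2π)))·exp(−(0.63−0.2)²/(2·0.4²)) = 0.997356·exp(-0.57781) = 0.559641
Weight by the priors:
  w_Bull·L_Bull = 0.62 × 0.0367948 = 0.0228128
  w_Bear·L_Bear = 0.38 × 0.559641 = 0.212663
Marginal: 0.0228128 + 0.212663 = 0.235476
Responsibility of Regime Bear: 0.212663 / 0.235476 ≈ 0.903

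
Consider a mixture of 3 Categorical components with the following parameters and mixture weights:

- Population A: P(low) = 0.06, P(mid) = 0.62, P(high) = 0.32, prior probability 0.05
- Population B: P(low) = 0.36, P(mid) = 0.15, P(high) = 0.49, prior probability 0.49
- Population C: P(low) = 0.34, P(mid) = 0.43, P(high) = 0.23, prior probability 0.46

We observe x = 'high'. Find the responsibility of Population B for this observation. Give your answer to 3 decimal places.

0.663

By Bayes' theorem, P(k | x) = w_k f_k(x) / Σ_j w_j f_j(x).
Evaluate each component's likelihood at the observed value:
  f_A = P(high | comp) = 0.32
  f_B = P(high | comp) = 0.49
  f_C = P(high | comp) = 0.23
Unnormalised posteriors:
  w_A·f_A = 0.05 × 0.32 = 0.016
  w_B·f_B = 0.49 × 0.49 = 0.2401
  w_C·f_C = 0.46 × 0.23 = 0.1058
Sum: 0.016 + 0.2401 + 0.1058 = 0.3619
P(Population B | x) = 0.2401 / 0.3619 ≈ 0.663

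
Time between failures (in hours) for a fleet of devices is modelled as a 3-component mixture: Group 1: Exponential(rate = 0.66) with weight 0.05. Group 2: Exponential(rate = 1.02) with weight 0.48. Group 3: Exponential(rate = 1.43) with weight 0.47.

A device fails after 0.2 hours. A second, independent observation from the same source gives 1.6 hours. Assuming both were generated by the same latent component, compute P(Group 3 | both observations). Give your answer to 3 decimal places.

P(component k | x) = P(Z=k)·f_k(x) / marginal(x), where marginal(x) = Σ_j P(Z=j)·f_j(x).
Since both observations come from the same component, the likelihood for component k is f_k(x₁)·f_k(x₂).
  L_1 = [0.66·e^(−0.66·0.2) = 0.66·e^(−0.1320) = 0.578385] × [0.229577] = 0.132784
  L_2 = [1.02·e^(−1.02·0.2) = 1.02·e^(−0.2040) = 0.831772] × [0.199449] = 0.165896
  L_3 = [1.43·e^(−1.43·0.2) = 1.43·e^(−0.2860) = 1.07431] × [0.145101] = 0.155883
Unnormalised posteriors:
  P(Z=1)·L_1 = 0.05 × 0.132784 = 0.0066392
  P(Z=2)·L_2 = 0.48 × 0.165896 = 0.07963
  P(Z=3)·L_3 = 0.47 × 0.155883 = 0.0732649
Normaliser: 0.0066392 + 0.07963 + 0.0732649 = 0.159534
So the posterior for Group 3 is 0.0732649 / 0.159534 ≈ 0.459.

0.459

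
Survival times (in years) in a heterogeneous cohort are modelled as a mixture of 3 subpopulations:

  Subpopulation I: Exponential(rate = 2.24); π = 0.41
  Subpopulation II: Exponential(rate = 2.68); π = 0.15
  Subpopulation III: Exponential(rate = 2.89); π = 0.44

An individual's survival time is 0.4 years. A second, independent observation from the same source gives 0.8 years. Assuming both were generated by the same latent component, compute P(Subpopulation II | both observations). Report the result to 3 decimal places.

0.145

Posterior ∝ prior × likelihood, so P(k | x) ∝ π_k f_k(x); normalise over all components.
Since both observations come from the same component, the likelihood for component k is f_k(x₁)·f_k(x₂).
  f_I = [0.914366] × [0.373244] = 0.341281
  f_II = [0.917426] × [0.314056] = 0.288123
  f_III = [0.909606] × [0.286292] = 0.260413
Prior × likelihood for each component:
  π_I·f_I = 0.41 × 0.341281 = 0.139925
  π_II·f_II = 0.15 × 0.288123 = 0.0432185
  π_III·f_III = 0.44 × 0.260413 = 0.114582
Sum: 0.139925 + 0.0432185 + 0.114582 = 0.297725
P(Subpopulation II | x₁,x₂) ≈ 0.145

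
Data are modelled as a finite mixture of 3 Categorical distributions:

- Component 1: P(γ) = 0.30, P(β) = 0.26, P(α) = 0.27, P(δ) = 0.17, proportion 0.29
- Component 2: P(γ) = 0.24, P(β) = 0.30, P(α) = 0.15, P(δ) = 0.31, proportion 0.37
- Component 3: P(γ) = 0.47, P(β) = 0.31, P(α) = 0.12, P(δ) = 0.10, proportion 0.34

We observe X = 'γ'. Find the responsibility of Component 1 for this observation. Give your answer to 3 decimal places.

Posterior ∝ prior × likelihood, so P(k | x) ∝ P(Z=k) f_k(x); normalise over all components.
Component likelihoods at x = 'γ':
  p_1 = P(γ | comp) = 0.30
  p_2 = P(γ | comp) = 0.24
  p_3 = P(γ | comp) = 0.47
Prior × likelihood for each component:
  P(Z=1)·p_1 = 0.29 × 0.3 = 0.087
  P(Z=2)·p_2 = 0.37 × 0.24 = 0.0888
  P(Z=3)·p_3 = 0.34 × 0.47 = 0.1598
Denominator: 0.087 + 0.0888 + 0.1598 = 0.3356
Responsibility of Component 1: 0.087 / 0.3356 ≈ 0.259

0.259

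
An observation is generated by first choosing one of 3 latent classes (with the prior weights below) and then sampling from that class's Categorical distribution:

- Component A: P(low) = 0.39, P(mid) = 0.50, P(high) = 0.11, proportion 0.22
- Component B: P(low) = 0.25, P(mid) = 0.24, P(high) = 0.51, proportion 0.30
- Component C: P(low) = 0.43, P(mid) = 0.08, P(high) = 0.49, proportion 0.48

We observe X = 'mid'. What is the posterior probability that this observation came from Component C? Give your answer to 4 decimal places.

By Bayes' theorem, P(k | x) = π_k f_k(x) / Σ_j π_j f_j(x).
Categorical probabilities:
  f_A = P(mid | comp) = 0.50
  f_B = P(mid | comp) = 0.24
  f_C = P(mid | comp) = 0.08
Multiply by the mixture weights:
  π_A·f_A = 0.22 × 0.5 = 0.11
  π_B·f_B = 0.30 × 0.24 = 0.072
  π_C·f_C = 0.48 × 0.08 = 0.0384
Evidence: 0.11 + 0.072 + 0.0384 = 0.2204
So the posterior for Component C is 0.0384 / 0.2204 ≈ 0.1742.

0.1742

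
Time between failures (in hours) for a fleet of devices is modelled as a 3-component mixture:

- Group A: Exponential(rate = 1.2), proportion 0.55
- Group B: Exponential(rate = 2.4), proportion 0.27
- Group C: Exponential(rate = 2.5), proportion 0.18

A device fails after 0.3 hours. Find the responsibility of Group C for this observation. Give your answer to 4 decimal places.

Apply Bayes' rule: the posterior for each component is proportional to its prior times its likelihood at x.
Evaluate each component's likelihood at the observed value:
  f_A = 0.837212
  f_B = 1.16821
  f_C = 1.18092
Weight by the priors:
  P(Z=A)·f_A = 0.55 × 0.837212 = 0.460466
  P(Z=B)·f_B = 0.27 × 1.16821 = 0.315415
  P(Z=C)·f_C = 0.18 × 1.18092 = 0.212565
Normaliser: 0.460466 + 0.315415 + 0.212565 = 0.988447
Responsibility of Group C: 0.212565 / 0.988447 ≈ 0.2150

0.2150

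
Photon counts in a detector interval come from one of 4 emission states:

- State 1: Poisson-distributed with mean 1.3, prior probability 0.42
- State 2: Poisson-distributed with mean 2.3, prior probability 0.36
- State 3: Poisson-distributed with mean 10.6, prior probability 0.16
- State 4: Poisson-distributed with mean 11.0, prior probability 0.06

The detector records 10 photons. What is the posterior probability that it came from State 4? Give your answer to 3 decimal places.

By Bayes' theorem, P(k | x) = w_k f_k(x) / Σ_j w_j f_j(x).
Evaluate each component's likelihood at the observed value:
  L_1 = 1.03535e-06
  L_2 = 0.000114456
  L_3 = 0.122963
  L_4 = 0.119378
Weight by the priors:
  w_1·L_1 = 0.42 × 1.03535e-06 = 4.34847e-07
  w_2·L_2 = 0.36 × 0.000114456 = 4.12041e-05
  w_3·L_3 = 0.16 × 0.122963 = 0.0196741
  w_4·L_4 = 0.06 × 0.119378 = 0.00716268
Evidence: 4.34847e-07 + 4.12041e-05 + 0.0196741 + 0.00716268 = 0.0268784
Responsibility of State 4: 0.00716268 / 0.0268784 ≈ 0.266

0.266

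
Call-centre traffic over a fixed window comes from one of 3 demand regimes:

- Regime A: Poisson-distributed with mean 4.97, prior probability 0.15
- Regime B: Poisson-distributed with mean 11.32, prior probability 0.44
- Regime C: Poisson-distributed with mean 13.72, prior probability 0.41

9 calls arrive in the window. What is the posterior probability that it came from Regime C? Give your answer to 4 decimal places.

Posterior ∝ prior × likelihood, so P(k | x) ∝ P(Z=k) f_k(x); normalise over all components.
Component likelihoods at x = 9 calls:
  p_A = e^(−4.97)·4.97^9/9! = 0.0353998
  p_B = e^(−11.32)·11.32^9/9! = 0.10201
  p_C = e^(−13.72)·13.72^9/9! = 0.052228
Multiply by the mixture weights:
  P(Z=A)·p_A = 0.15 × 0.0353998 = 0.00530997
  P(Z=B)·p_B = 0.44 × 0.10201 = 0.0448842
  P(Z=C)·p_C = 0.41 × 0.052228 = 0.0214135
Denominator: 0.00530997 + 0.0448842 + 0.0214135 = 0.0716077
P(Regime C | x) = 0.0214135 / 0.0716077 ≈ 0.2990

0.2990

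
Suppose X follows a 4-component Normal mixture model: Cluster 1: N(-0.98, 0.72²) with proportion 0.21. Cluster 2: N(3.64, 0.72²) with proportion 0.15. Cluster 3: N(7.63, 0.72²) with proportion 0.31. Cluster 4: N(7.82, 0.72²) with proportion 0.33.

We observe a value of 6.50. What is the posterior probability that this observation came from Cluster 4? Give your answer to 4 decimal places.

0.4044

By Bayes' theorem, P(k | x) = π_k f_k(x) / Σ_j π_j f_j(x).
Evaluate each component's likelihood at the observed value:
  L_1 = 2.0281e-24
  L_2 = 0.000207639
  L_3 = 0.1617
  L_4 = 0.10321
Unnormalised posteriors:
  π_1·L_1 = 0.21 × 2.0281e-24 = 4.25902e-25
  π_2·L_2 = 0.15 × 0.000207639 = 3.11459e-05
  π_3·L_3 = 0.31 × 0.1617 = 0.050127
  π_4·L_4 = 0.33 × 0.10321 = 0.0340593
Denominator: 4.25902e-25 + 3.11459e-05 + 0.050127 + 0.0340593 = 0.0842174
P(Cluster 4 | data) ≈ 0.4044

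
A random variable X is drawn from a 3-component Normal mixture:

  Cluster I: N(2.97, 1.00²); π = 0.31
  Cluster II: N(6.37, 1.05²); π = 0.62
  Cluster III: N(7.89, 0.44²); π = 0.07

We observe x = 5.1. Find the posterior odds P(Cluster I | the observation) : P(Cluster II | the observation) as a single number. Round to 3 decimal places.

0.113

The posterior odds equal the prior odds times the likelihood ratio: (P(Z=i)/P(Z=j))·(f_i(x)/f_j(x)).
Evaluate each component's likelihood at the observed value:
  L_I = (1/(1.00·√(2π)))·exp(−(5.1−2.97)²/(2·1.00²)) = 0.398942·exp(-2.26845) = 0.0412795
  L_II = (1/(1.05·√(2π)))·exp(−(5.1−6.37)²/(2·1.05²)) = 0.379945·exp(-0.73147) = 0.182829
  L_III = (1/(0.44·√(2π)))·exp(−(5.1−7.89)²/(2·0.44²)) = 0.906687·exp(-20.10356) = 1.68496e-09
0.0127967 / 0.113354 ≈ 0.113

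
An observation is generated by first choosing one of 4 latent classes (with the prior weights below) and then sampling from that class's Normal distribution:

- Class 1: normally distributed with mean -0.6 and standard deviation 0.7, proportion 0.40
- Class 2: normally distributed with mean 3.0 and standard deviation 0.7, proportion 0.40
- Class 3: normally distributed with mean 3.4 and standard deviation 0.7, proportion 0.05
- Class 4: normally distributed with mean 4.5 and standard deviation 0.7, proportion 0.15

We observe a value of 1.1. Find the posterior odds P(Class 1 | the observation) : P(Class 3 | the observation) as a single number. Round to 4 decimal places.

Only the two components matter; the odds are (π_i f_i(x)) / (π_j f_j(x)).
Component likelihoods at x = 1.1:
  L_1 = 0.0298598
  L_2 = 0.0143223
  L_3 = 0.00257934
  L_4 = 4.29447e-06
Posterior odds = (π_1·L_1) / (π_3·L_3) = (0.40·0.0298598) / (0.05·0.00257934) = 0.0119439 / 0.000128967 ≈ 92.6122

92.6122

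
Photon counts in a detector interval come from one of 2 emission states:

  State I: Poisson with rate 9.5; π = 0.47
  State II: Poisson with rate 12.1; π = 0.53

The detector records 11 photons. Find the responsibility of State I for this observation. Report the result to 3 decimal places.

0.455

Apply Bayes' rule: the posterior for each component is proportional to its prior times its likelihood at x.
Evaluate each component's likelihood at the observed value:
  f_I = 0.106661
  f_II = 0.113376
Multiply by the mixture weights:
  π_I·f_I = 0.47 × 0.106661 = 0.0501308
  π_II·f_II = 0.53 × 0.113376 = 0.0600891
Marginal: 0.0501308 + 0.0600891 = 0.11022
Responsibility of State I: 0.0501308 / 0.11022 ≈ 0.455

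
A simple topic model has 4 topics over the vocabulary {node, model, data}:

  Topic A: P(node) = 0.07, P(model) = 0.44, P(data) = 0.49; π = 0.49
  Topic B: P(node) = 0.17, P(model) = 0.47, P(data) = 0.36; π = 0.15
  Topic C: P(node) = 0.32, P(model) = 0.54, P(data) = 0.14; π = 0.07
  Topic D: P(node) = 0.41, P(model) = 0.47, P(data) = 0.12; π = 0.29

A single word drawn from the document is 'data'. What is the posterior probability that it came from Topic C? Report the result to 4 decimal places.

0.0289

The responsibility of component k is P(Z=k) f_k(x) divided by Σ_j P(Z=j) f_j(x).
Evaluate each component's likelihood at the observed value:
  p_A = P(data | comp) = 0.49
  p_B = P(data | comp) = 0.36
  p_C = P(data | comp) = 0.14
  p_D = P(data | comp) = 0.12
Multiply by the mixture weights:
  P(Z=A)·p_A = 0.49 × 0.49 = 0.2401
  P(Z=B)·p_B = 0.15 × 0.36 = 0.054
  P(Z=C)·p_C = 0.07 × 0.14 = 0.0098
  P(Z=D)·p_D = 0.29 × 0.12 = 0.0348
Normaliser: 0.2401 + 0.054 + 0.0098 + 0.0348 = 0.3387
Responsibility of Topic C: 0.0098 / 0.3387 ≈ 0.0289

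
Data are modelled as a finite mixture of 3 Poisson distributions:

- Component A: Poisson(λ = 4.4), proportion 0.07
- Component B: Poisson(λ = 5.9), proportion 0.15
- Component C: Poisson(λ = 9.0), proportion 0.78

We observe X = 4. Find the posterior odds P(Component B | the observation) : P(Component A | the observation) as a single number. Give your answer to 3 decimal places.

The posterior odds equal the prior odds times the likelihood ratio: (P(Z=i)/P(Z=j))·(f_i(x)/f_j(x)).
Component likelihoods at x = 4:
  f_A = 0.191736
  f_B = 0.138312
  f_C = 0.0337372
Posterior odds = (P(Z=B)·f_B) / (P(Z=A)·f_A) = (0.15·0.138312) / (0.07·0.191736) = 0.0207468 / 0.0134215 ≈ 1.546

1.546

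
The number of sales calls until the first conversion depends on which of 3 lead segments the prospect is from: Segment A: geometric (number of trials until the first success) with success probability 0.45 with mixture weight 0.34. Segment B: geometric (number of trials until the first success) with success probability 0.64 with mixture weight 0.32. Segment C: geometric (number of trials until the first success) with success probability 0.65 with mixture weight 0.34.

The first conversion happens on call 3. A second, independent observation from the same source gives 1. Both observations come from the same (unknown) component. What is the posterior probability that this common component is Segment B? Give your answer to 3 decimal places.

0.307

Apply Bayes' rule: the posterior for each component is proportional to its prior times its likelihood at x.
Since both observations come from the same component, the likelihood for component k is f_k(x₁)·f_k(x₂).
  p_A = [0.45·(1−0.45)^2 = 0.45·0.3025 = 0.136125] × [0.45] = 0.0612563
  p_B = [0.64·(1−0.64)^2 = 0.64·0.1296 = 0.082944] × [0.64] = 0.0530842
  p_C = [0.65·(1−0.65)^2 = 0.65·0.1225 = 0.079625] × [0.65] = 0.0517562
Multiply by the mixture weights:
  P(Z=A)·p_A = 0.34 × 0.0612563 = 0.0208271
  P(Z=B)·p_B = 0.32 × 0.0530842 = 0.0169869
  P(Z=C)·p_C = 0.34 × 0.0517562 = 0.0175971
Denominator: 0.0208271 + 0.0169869 + 0.0175971 = 0.0554112
P(Segment B | x) ≈ 0.307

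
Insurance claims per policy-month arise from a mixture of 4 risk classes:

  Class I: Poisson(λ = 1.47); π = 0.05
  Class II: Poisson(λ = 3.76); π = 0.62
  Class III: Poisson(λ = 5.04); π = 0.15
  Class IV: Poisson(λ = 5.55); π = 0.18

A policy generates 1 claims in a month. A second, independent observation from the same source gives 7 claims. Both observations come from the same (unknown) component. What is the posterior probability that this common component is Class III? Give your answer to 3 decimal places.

Apply Bayes' rule: the posterior for each component is proportional to its prior times its likelihood at x.
Since both observations come from the same component, the likelihood for component k is f_k(x₁)·f_k(x₂).
  L_I = [0.33799] × [0.000676672] = 0.000228709
  L_II = [0.0875469] × [0.0490837] = 0.00429712
  L_III = [0.0326277] × [0.106106] = 0.00346199
  L_IV = [0.0215754] × [0.125108] = 0.00269926
Prior × likelihood for each component:
  π_I·L_I = 0.05 × 0.000228709 = 1.14354e-05
  π_II·L_II = 0.62 × 0.00429712 = 0.00266422
  π_III·L_III = 0.15 × 0.00346199 = 0.000519298
  π_IV·L_IV = 0.18 × 0.00269926 = 0.000485867
Evidence: 1.14354e-05 + 0.00266422 + 0.000519298 + 0.000485867 = 0.00368082
P(Class III | data) ≈ 0.141

0.141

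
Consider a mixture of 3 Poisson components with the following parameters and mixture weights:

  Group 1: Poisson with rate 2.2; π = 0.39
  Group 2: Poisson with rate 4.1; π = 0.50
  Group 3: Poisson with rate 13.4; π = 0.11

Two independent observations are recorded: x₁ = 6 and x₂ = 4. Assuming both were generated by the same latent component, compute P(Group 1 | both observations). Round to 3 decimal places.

0.065

Posterior ∝ prior × likelihood, so P(k | x) ∝ π_k f_k(x); normalise over all components.
Since both observations come from the same component, the likelihood for component k is f_k(x₁)·f_k(x₂).
  p_1 = [0.0174484] × [0.108151] = 0.00188707
  p_2 = [0.109336] × [0.195127] = 0.0213344
  p_3 = [0.0121829] × [0.00203546] = 2.47977e-05
Multiply by the mixture weights:
  π_1·p_1 = 0.39 × 0.00188707 = 0.000735956
  π_2·p_2 = 0.50 × 0.0213344 = 0.0106672
  π_3·p_3 = 0.11 × 2.47977e-05 = 2.72775e-06
Marginal: 0.000735956 + 0.0106672 + 2.72775e-06 = 0.0114059
So the posterior for Group 1 is 0.000735956 / 0.0114059 ≈ 0.065.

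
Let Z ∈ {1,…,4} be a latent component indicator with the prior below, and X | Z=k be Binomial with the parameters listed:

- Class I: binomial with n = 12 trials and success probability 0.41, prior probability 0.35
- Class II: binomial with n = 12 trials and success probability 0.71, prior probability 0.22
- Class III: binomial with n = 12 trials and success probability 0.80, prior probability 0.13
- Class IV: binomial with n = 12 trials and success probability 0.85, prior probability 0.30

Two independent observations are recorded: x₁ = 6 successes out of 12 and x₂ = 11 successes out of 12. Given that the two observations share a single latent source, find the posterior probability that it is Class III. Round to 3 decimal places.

Posterior ∝ prior × likelihood, so P(k | x) ∝ w_k f_k(x); normalise over all components.
Since both observations come from the same component, the likelihood for component k is f_k(x₁)·f_k(x₂).
  f_I = [C(12,6)·0.41^6·0.59^6 = 924·0.0047501·0.0421805 = 0.185134] × [0.000389633] = 7.21345e-05
  f_II = [C(12,6)·0.71^6·0.29^6 = 924·0.1281·0.000594823 = 0.0704061] × [0.0804306] = 0.0056628
  f_III = [C(12,6)·0.80^6·0.20^6 = 924·0.262144·6.4e-05 = 0.0155021] × [0.206158] = 0.0031959
  f_IV = [C(12,6)·0.85^6·0.15^6 = 924·0.37715·1.13906e-05 = 0.00396948] × [0.301218] = 0.00119568
Weight by the priors:
  w_I·f_I = 0.35 × 7.21345e-05 = 2.52471e-05
  w_II·f_II = 0.22 × 0.0056628 = 0.00124582
  w_III·f_III = 0.13 × 0.0031959 = 0.000415467
  w_IV·f_IV = 0.30 × 0.00119568 = 0.000358703
Sum: 2.52471e-05 + 0.00124582 + 0.000415467 + 0.000358703 = 0.00204523
So the posterior for Class III is 0.000415467 / 0.00204523 ≈ 0.203.

0.203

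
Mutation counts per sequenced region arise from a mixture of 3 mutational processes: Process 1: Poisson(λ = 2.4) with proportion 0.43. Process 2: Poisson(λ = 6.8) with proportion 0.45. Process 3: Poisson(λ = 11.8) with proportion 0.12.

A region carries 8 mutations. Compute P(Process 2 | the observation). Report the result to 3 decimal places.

By Bayes' theorem, P(k | x) = w_k f_k(x) / Σ_j w_j f_j(x).
Poisson probabilities:
  p_1 = e^(−2.4)·2.4^8/8! = 0.00247664
  p_2 = e^(−6.8)·6.8^8/8! = 0.126284
  p_3 = e^(−11.8)·11.8^8/8! = 0.0699617
Unnormalised posteriors:
  w_1·p_1 = 0.43 × 0.00247664 = 0.00106495
  w_2·p_2 = 0.45 × 0.126284 = 0.0568278
  w_3·p_3 = 0.12 × 0.0699617 = 0.00839541
Evidence: 0.00106495 + 0.0568278 + 0.00839541 = 0.0662882
P(Process 2 | data) ≈ 0.857

0.857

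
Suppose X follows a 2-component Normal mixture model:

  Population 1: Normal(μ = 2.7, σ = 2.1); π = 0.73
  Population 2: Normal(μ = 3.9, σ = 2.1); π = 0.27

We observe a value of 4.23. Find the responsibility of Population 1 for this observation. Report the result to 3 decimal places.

0.677

P(component k | x) = P(Z=k)·f_k(x) / marginal(x), where marginal(x) = Σ_j P(Z=j)·f_j(x).
Component likelihoods at x = 4.23:
  p_1 = (1/(2.1·√(2π)))·exp(−(4.23−2.7)²/(2·2.1²)) = 0.189973·exp(-0.26541) = 0.145689
  p_2 = (1/(2.1·√(2π)))·exp(−(4.23−3.9)²/(2·2.1²)) = 0.189973·exp(-0.01235) = 0.187641
Prior × likelihood for each component:
  P(Z=1)·p_1 = 0.73 × 0.145689 = 0.106353
  P(Z=2)·p_2 = 0.27 × 0.187641 = 0.0506632
Sum: 0.106353 + 0.0506632 = 0.157016
Responsibility of Population 1: 0.106353 / 0.157016 ≈ 0.677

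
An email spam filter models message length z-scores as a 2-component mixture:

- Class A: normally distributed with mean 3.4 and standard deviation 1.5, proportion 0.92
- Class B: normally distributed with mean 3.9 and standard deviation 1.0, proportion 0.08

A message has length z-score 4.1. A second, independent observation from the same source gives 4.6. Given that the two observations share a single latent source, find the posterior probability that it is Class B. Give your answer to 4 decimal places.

By Bayes' theorem, P(k | x) = π_k f_k(x) / Σ_j π_j f_j(x).
Since both observations come from the same component, the likelihood for component k is f_k(x₁)·f_k(x₂).
  p_A = [(1/(1.5·√(2π)))·exp(−(4.1−3.4)²/(2·1.5²)) = 0.265962·exp(-0.10889) = 0.238522] × [0.193128] = 0.0460653
  p_B = [(1/(1.0·√(2π)))·exp(−(4.1−3.9)²/(2·1.0²)) = 0.398942·exp(-0.02000) = 0.391043] × [0.312254] = 0.122105
Multiply by the mixture weights:
  π_A·p_A = 0.92 × 0.0460653 = 0.04238
  π_B·p_B = 0.08 × 0.122105 = 0.00976837
Normaliser: 0.04238 + 0.00976837 = 0.0521484
Responsibility of Class B: 0.00976837 / 0.0521484 ≈ 0.1873

0.1873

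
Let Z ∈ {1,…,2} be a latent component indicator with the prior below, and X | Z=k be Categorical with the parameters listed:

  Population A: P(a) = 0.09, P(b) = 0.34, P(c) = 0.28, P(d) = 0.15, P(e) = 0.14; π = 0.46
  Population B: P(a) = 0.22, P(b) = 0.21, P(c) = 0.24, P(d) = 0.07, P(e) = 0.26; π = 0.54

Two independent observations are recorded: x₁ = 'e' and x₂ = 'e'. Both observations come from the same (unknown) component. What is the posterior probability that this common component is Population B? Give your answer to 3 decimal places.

0.802

By Bayes' theorem, P(k | x) = w_k f_k(x) / Σ_j w_j f_j(x).
Since both observations come from the same component, the likelihood for component k is f_k(x₁)·f_k(x₂).
  L_A = [0.14] × [0.14] = 0.0196
  L_B = [0.26] × [0.26] = 0.0676
Prior × likelihood for each component:
  w_A·L_A = 0.46 × 0.0196 = 0.009016
  w_B·L_B = 0.54 × 0.0676 = 0.036504
Denominator: 0.009016 + 0.036504 = 0.04552
P(Population B | x₁, x₂) = 0.036504 / 0.04552 ≈ 0.802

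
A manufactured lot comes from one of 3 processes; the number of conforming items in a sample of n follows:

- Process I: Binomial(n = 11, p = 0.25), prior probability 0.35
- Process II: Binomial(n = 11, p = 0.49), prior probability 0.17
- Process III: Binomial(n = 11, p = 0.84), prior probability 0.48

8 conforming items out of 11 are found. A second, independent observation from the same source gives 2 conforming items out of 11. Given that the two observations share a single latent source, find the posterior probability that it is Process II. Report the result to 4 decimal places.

0.7985

Posterior ∝ prior × likelihood, so P(k | x) ∝ w_k f_k(x); normalise over all components.
Since both observations come from the same component, the likelihood for component k is f_k(x₁)·f_k(x₂).
  p_I = [C(11,8)·0.25^8·0.75^3 = 165·1.52588e-05·0.421875 = 0.00106215] × [0.258104] = 0.000274146
  p_II = [C(11,8)·0.49^8·0.51^3 = 165·0.00332329·0.132651 = 0.0727383] × [0.0308238] = 0.00224207
  p_III = [C(11,8)·0.84^8·0.16^3 = 165·0.247876·0.004096 = 0.167524] × [2.66687e-06] = 4.46765e-07
Weight by the priors:
  w_I·p_I = 0.35 × 0.000274146 = 9.59511e-05
  w_II·p_II = 0.17 × 0.00224207 = 0.000381152
  w_III·p_III = 0.48 × 4.46765e-07 = 2.14447e-07
Denominator: 9.59511e-05 + 0.000381152 + 2.14447e-07 = 0.000477318
P(Process II | x₁, x₂) = 0.000381152 / 0.000477318 ≈ 0.7985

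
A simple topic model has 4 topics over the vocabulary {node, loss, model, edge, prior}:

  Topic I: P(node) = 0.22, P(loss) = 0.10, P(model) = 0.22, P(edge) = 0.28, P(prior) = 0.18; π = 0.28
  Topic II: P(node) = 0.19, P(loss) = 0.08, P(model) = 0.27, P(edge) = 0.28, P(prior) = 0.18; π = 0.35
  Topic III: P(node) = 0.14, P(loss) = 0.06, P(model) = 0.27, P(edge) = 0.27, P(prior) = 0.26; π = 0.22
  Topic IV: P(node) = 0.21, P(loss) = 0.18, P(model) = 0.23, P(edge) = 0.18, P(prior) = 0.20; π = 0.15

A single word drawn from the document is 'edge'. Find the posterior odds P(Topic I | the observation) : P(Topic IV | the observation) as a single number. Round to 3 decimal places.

2.904

The posterior odds equal the prior odds times the likelihood ratio: (π_i/π_j)·(f_i(x)/f_j(x)).
Categorical probabilities:
  L_I = P(edge | comp) = 0.28
  L_II = P(edge | comp) = 0.28
  L_III = P(edge | comp) = 0.27
  L_IV = P(edge | comp) = 0.18
Posterior odds = (π_I·L_I) / (π_IV·L_IV) = (0.28·0.28) / (0.15·0.18) = 0.0784 / 0.027 ≈ 2.904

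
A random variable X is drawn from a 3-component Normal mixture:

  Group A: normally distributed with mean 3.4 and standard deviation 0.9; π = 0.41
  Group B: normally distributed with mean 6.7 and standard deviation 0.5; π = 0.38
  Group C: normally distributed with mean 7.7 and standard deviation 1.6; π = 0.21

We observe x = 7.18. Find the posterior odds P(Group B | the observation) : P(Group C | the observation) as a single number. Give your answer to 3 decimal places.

3.851

Posterior odds = (π_i f_i(x)) / (π_j f_j(x)); the normalising sum cancels.
Component likelihoods at x = 7.18:
  L_A = (1/(0.9·√(2π)))·exp(−(7.18−3.4)²/(2·0.9²)) = 0.443269·exp(-8.82000) = 6.54923e-05
  L_B = (1/(0.5·√(2π)))·exp(−(7.18−6.7)²/(2·0.5²)) = 0.797885·exp(-0.46080) = 0.503289
  L_C = (1/(1.6·√(2π)))·exp(−(7.18−7.7)²/(2·1.6²)) = 0.249339·exp(-0.05281) = 0.236512
0.19125 / 0.0496676 ≈ 3.851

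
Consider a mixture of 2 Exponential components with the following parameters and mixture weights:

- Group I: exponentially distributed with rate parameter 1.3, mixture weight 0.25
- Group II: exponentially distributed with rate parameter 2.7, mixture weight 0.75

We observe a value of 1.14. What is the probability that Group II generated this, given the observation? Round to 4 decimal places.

P(component k | x) = w_k·f_k(x) / marginal(x), where marginal(x) = Σ_j w_j·f_j(x).
Component likelihoods at x = 1.14:
  p_I = 1.3·e^(−1.3·1.14) = 1.3·e^(−1.4820) = 0.295338
  p_II = 2.7·e^(−2.7·1.14) = 2.7·e^(−3.0780) = 0.124338
Multiply by the mixture weights:
  w_I·p_I = 0.25 × 0.295338 = 0.0738344
  w_II·p_II = 0.75 × 0.124338 = 0.0932538
Normaliser: 0.0738344 + 0.0932538 = 0.167088
So the posterior for Group II is 0.0932538 / 0.167088 ≈ 0.5581.

0.5581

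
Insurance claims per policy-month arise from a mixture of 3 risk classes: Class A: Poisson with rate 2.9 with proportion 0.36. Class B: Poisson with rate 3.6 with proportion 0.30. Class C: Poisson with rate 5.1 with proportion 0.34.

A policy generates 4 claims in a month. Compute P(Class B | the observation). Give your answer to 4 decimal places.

The responsibility of component k is w_k f_k(x) divided by Σ_j w_j f_j(x).
Poisson probabilities:
  L_A = e^(−2.9)·2.9^4/4! = 0.162154
  L_B = e^(−3.6)·3.6^4/4! = 0.191222
  L_C = e^(−5.1)·5.1^4/4! = 0.171857
Weight by the priors:
  w_A·L_A = 0.36 × 0.162154 = 0.0583753
  w_B·L_B = 0.30 × 0.191222 = 0.0573667
  w_C·L_C = 0.34 × 0.171857 = 0.0584314
Denominator: 0.0583753 + 0.0573667 + 0.0584314 = 0.174173
So the posterior for Class B is 0.0573667 / 0.174173 ≈ 0.3294.

0.3294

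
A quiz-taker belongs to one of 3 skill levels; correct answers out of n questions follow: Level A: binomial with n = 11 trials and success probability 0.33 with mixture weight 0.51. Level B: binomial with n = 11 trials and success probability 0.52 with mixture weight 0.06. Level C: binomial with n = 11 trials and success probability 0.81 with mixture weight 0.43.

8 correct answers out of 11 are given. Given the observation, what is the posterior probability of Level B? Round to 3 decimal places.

0.059

The responsibility of component k is P(Z=k) f_k(x) divided by Σ_j P(Z=j) f_j(x).
Binomial probabilities:
  f_A = 0.00697943
  f_B = 0.0975516
  f_C = 0.209713
Unnormalised posteriors:
  P(Z=A)·f_A = 0.51 × 0.00697943 = 0.00355951
  P(Z=B)·f_B = 0.06 × 0.0975516 = 0.0058531
  P(Z=C)·f_C = 0.43 × 0.209713 = 0.0901765
Marginal: 0.00355951 + 0.0058531 + 0.0901765 = 0.0995891
P(Level B | data) ≈ 0.059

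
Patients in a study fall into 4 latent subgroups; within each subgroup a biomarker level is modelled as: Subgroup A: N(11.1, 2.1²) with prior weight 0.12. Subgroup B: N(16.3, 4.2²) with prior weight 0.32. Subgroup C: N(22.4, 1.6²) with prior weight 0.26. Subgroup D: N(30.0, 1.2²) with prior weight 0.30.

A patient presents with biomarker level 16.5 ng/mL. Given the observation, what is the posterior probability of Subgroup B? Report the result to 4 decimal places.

The responsibility of component k is π_k f_k(x) divided by Σ_j π_j f_j(x).
Evaluate each component's likelihood at the observed value:
  f_A = (1/(2.1·√(2π)))·exp(−(16.5−11.1)²/(2·2.1²)) = 0.189973·exp(-3.30612) = 0.00696402
  f_B = (1/(4.2·√(2π)))·exp(−(16.5−16.3)²/(2·4.2²)) = 0.094986·exp(-0.00113) = 0.0948786
  f_C = (1/(1.6·√(2π)))·exp(−(16.5−22.4)²/(2·1.6²)) = 0.249339·exp(-6.79883) = 0.000278033
  f_D = (1/(1.2·√(2π)))·exp(−(16.5−30.0)²/(2·1.2²)) = 0.332452·exp(-63.28125) = 1.09403e-28
Unnormalised posteriors:
  π_A·f_A = 0.12 × 0.00696402 = 0.000835682
  π_B·f_B = 0.32 × 0.0948786 = 0.0303612
  π_C·f_C = 0.26 × 0.000278033 = 7.22886e-05
  π_D·f_D = 0.30 × 1.09403e-28 = 3.2821e-29
Evidence: 0.000835682 + 0.0303612 + 7.22886e-05 + 3.2821e-29 = 0.0312691
P(Subgroup B | 16.5 ng/mL) ≈ 0.9710

0.9710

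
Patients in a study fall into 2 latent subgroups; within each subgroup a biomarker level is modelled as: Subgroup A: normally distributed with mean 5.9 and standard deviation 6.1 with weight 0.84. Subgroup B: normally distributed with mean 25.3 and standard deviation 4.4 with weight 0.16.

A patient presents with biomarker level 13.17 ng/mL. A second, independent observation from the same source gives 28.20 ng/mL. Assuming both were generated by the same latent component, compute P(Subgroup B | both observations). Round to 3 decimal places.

Apply Bayes' rule: the posterior for each component is proportional to its prior times its likelihood at x.
Since both observations come from the same component, the likelihood for component k is f_k(x₁)·f_k(x₂).
  p_A = [0.0321474] × [8.19471e-05] = 2.63438e-06
  p_B = [0.00202828] × [0.0729673] = 0.000147998
Prior × likelihood for each component:
  π_A·p_A = 0.84 × 2.63438e-06 = 2.21288e-06
  π_B·p_B = 0.16 × 0.000147998 = 2.36797e-05
Marginal: 2.21288e-06 + 2.36797e-05 = 2.58926e-05
So the posterior for Subgroup B is 2.36797e-05 / 2.58926e-05 ≈ 0.915.

0.915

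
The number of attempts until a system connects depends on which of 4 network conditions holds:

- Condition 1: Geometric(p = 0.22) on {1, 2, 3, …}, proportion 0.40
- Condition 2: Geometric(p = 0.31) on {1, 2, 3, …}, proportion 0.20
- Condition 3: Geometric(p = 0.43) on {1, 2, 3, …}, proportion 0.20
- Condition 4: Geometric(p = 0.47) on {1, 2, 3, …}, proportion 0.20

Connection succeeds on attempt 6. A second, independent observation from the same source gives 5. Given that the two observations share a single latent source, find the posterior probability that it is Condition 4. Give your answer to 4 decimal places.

0.0466

The responsibility of component k is w_k f_k(x) divided by Σ_j w_j f_j(x).
Since both observations come from the same component, the likelihood for component k is f_k(x₁)·f_k(x₂).
  f_1 = [0.0635178] × [0.0814331] = 0.00517246
  f_2 = [0.048485] × [0.0702681] = 0.00340695
  f_3 = [0.0258728] × [0.0453908] = 0.00117439
  f_4 = [0.0196552] × [0.0370853] = 0.000728918
Prior × likelihood for each component:
  w_1·f_1 = 0.40 × 0.00517246 = 0.00206898
  w_2·f_2 = 0.20 × 0.00340695 = 0.000681389
  w_3·f_3 = 0.20 × 0.00117439 = 0.000234877
  w_4·f_4 = 0.20 × 0.000728918 = 0.000145784
Sum: 0.00206898 + 0.000681389 + 0.000234877 + 0.000145784 = 0.00313103
So the posterior for Condition 4 is 0.000145784 / 0.00313103 ≈ 0.0466.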